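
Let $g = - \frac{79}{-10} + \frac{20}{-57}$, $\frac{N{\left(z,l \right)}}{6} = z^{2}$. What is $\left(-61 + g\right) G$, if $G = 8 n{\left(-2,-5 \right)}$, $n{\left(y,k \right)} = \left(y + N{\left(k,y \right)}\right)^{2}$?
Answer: $- \frac{2669396672}{285} \approx -9.3663 \cdot 10^{6}$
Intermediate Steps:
$N{\left(z,l \right)} = 6 z^{2}$
$n{\left(y,k \right)} = \left(y + 6 k^{2}\right)^{2}$
$g = \frac{4303}{570}$ ($g = \left(-79\right) \left(- \frac{1}{10}\right) + 20 \left(- \frac{1}{57}\right) = \frac{79}{10} - \frac{20}{57} = \frac{4303}{570} \approx 7.5491$)
$G = 175232$ ($G = 8 \left(-2 + 6 \left(-5\right)^{2}\right)^{2} = 8 \left(-2 + 6 \cdot 25\right)^{2} = 8 \left(-2 + 150\right)^{2} = 8 \cdot 148^{2} = 8 \cdot 21904 = 175232$)
$\left(-61 + g\right) G = \left(-61 + \frac{4303}{570}\right) 175232 = \left(- \frac{30467}{570}\right) 175232 = - \frac{2669396672}{285}$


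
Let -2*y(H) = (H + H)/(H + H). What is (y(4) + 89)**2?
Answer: 31329/4 ≈ 7832.3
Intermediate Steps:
y(H) = -1/2 (y(H) = -(H + H)/(2*(H + H)) = -2*H/(2*(2*H)) = -2*H*1/(2*H)/2 = -1/2*1 = -1/2)
(y(4) + 89)**2 = (-1/2 + 89)**2 = (177/2)**2 = 31329/4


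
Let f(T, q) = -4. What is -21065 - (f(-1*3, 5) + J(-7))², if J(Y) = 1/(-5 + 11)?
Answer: -758869/36 ≈ -21080.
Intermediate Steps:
J(Y) = ⅙ (J(Y) = 1/6 = ⅙)
-21065 - (f(-1*3, 5) + J(-7))² = -21065 - (-4 + ⅙)² = -21065 - (-23/6)² = -21065 - 1*529/36 = -21065 - 529/36 = -758869/36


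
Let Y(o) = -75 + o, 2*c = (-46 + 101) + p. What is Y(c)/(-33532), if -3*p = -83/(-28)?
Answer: 8063/5633376 ≈ 0.0014313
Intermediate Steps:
p = -83/84 (p = -(-83)/(3*(-28)) = -(-83)*(-1)/(3*28) = -⅓*83/28 = -83/84 ≈ -0.98810)
c = 4537/168 (c = ((-46 + 101) - 83/84)/2 = (55 - 83/84)/2 = (½)*(4537/84) = 4537/168 ≈ 27.006)
Y(c)/(-33532) = (-75 + 4537/168)/(-33532) = -8063/168*(-1/33532) = 8063/5633376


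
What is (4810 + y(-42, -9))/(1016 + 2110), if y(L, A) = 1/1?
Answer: 4811/3126 ≈ 1.5390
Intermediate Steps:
y(L, A) = 1
(4810 + y(-42, -9))/(1016 + 2110) = (4810 + 1)/(1016 + 2110) = 4811/3126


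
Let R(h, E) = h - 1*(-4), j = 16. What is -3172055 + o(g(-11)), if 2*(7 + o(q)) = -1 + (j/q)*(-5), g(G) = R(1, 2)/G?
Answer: -6343949/2 ≈ -3.1720e+6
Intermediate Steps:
R(h, E) = 4 + h (R(h, E) = h + 4 = 4 + h)
g(G) = 5/G (g(G) = (4 + 1)/G = 5/G)
o(q) = -15/2 - 40/q (o(q) = -7 + (-1 + (16/q)*(-5))/2 = -7 + (-1 - 80/q)/2 = -7 + (-½ - 40/q) = -15/2 - 40/q)
-3172055 + o(g(-11)) = -3172055 + (-15/2 - 40/(5/(-11))) = -3172055 + (-15/2 - 40/(5*(-1/11))) = -3172055 + (-15/2 - 40/(-5/11)) = -3172055 + (-15/2 - 40*(-11/5)) = -3172055 + (-15/2 + 88) = -3172055 + 161/2 = -6343949/2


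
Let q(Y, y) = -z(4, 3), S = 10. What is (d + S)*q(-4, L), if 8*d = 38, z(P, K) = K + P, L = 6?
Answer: -413/4 ≈ -103.25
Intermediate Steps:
d = 19/4 (d = (⅛)*38 = 19/4 ≈ 4.7500)
q(Y, y) = -7 (q(Y, y) = -(3 + 4) = -1*7 = -7)
(d + S)*q(-4, L) = (19/4 + 10)*(-7) = (59/4)*(-7) = -413/4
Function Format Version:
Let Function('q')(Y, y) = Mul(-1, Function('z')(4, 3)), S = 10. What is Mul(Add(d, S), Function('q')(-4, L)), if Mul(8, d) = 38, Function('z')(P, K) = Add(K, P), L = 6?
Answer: Rational(-413, 4) ≈ -103.25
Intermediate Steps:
d = Rational(19, 4) (d = Mul(Rational(1, 8), 38) = Rational(19, 4) ≈ 4.7500)
Function('q')(Y, y) = -7 (Function('q')(Y, y) = Mul(-1, Add(3, 4)) = Mul(-1, 7) = -7)
Mul(Add(d, S), Function('q')(-4, L)) = Mul(Add(Rational(19, 4), 10), -7) = Mul(Rational(59, 4), -7) = Rational(-413, 4)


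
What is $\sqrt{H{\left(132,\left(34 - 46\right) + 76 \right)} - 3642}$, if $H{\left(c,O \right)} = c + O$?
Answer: $i \sqrt{3446} \approx 58.703 i$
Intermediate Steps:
$H{\left(c,O \right)} = O + c$
$\sqrt{H{\left(132,\left(34 - 46\right) + 76 \right)} - 3642} = \sqrt{\left(\left(\left(34 - 46\right) + 76\right) + 132\right) - 3642} = \sqrt{\left(\left(-12 + 76\right) + 132\right) - 3642} = \sqrt{\left(64 + 132\right) - 3642} = \sqrt{196 - 3642} = \sqrt{-3446} = i \sqrt{3446}$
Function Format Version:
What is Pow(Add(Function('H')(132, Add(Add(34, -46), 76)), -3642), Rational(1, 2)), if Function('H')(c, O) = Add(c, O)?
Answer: Mul(I, Pow(3446, Rational(1, 2))) ≈ Mul(58.703, I)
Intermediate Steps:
Function('H')(c, O) = Add(O, c)
Pow(Add(Function('H')(132, Add(Add(34, -46), 76)), -3642), Rational(1, 2)) = Pow(Add(Add(Add(Add(34, -46), 76), 132), -3642), Rational(1, 2)) = Pow(Add(Add(Add(-12, 76), 132), -3642), Rational(1, 2)) = Pow(Add(Add(64, 132), -3642), Rational(1, 2)) = Pow(Add(196, -3642), Rational(1, 2)) = Pow(-3446, Rational(1, 2)) = Mul(I, Pow(3446, Rational(1, 2)))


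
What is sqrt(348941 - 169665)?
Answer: 2*sqrt(44819) ≈ 423.41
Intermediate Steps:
sqrt(348941 - 169665) = sqrt(179276) = 2*sqrt(44819)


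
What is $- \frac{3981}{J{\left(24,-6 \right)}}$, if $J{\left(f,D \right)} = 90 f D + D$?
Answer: $\frac{1327}{4322} \approx 0.30703$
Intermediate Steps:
$J{\left(f,D \right)} = D + 90 D f$ ($J{\left(f,D \right)} = 90 D f + D = D + 90 D f$)
$- \frac{3981}{J{\left(24,-6 \right)}} = - \frac{3981}{\left(-6\right) \left(1 + 90 \cdot 24\right)} = - \frac{3981}{\left(-6\right) \left(1 + 2160\right)} = - \frac{3981}{\left(-6\right) 2161} = - \frac{3981}{-12966} = \left(-3981\right) \left(- \frac{1}{12966}\right) = \frac{1327}{4322}$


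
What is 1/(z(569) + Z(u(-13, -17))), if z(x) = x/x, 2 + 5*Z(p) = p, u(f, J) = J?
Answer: -5/14 ≈ -0.35714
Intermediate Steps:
Z(p) = -2/5 + p/5
z(x) = 1
1/(z(569) + Z(u(-13, -17))) = 1/(1 + (-2/5 + (1/5)*(-17))) = 1/(1 + (-2/5 - 17/5)) = 1/(1 - 19/5) = 1/(-14/5) = -5/14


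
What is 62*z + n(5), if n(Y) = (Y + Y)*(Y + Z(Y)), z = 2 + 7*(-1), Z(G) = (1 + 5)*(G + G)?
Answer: 340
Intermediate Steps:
Z(G) = 12*G (Z(G) = 6*(2*G) = 12*G)
z = -5 (z = 2 - 7 = -5)
n(Y) = 26*Y² (n(Y) = (Y + Y)*(Y + 12*Y) = (2*Y)*(13*Y) = 26*Y²)
62*z + n(5) = 62*(-5) + 26*5² = -310 + 26*25 = -310 + 650 = 340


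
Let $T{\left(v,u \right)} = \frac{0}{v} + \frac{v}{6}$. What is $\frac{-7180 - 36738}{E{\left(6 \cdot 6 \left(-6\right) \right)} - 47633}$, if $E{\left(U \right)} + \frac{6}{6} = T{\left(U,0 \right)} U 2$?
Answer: $\frac{21959}{16041} \approx 1.3689$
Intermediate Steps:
$T{\left(v,u \right)} = \frac{v}{6}$ ($T{\left(v,u \right)} = 0 + v \frac{1}{6} = 0 + \frac{v}{6} = \frac{v}{6}$)
$E{\left(U \right)} = -1 + \frac{U^{2}}{3}$ ($E{\left(U \right)} = -1 + \frac{U}{6} U 2 = -1 + \frac{U^{2}}{6} \cdot 2 = -1 + \frac{U^{2}}{3}$)
$\frac{-7180 - 36738}{E{\left(6 \cdot 6 \left(-6\right) \right)} - 47633} = \frac{-7180 - 36738}{\left(-1 + \frac{\left(6 \cdot 6 \left(-6\right)\right)^{2}}{3}\right) - 47633} = - \frac{43918}{\left(-1 + \frac{\left(36 \left(-6\right)\right)^{2}}{3}\right) - 47633} = - \frac{43918}{\left(-1 + \frac{\left(-216\right)^{2}}{3}\right) - 47633} = - \frac{43918}{\left(-1 + \frac{1}{3} \cdot 46656\right) - 47633} = - \frac{43918}{\left(-1 + 15552\right) - 47633} = - \frac{43918}{15551 - 47633} = - \frac{43918}{-32082} = \left(-43918\right) \left(- \frac{1}{32082}\right) = \frac{21959}{16041}$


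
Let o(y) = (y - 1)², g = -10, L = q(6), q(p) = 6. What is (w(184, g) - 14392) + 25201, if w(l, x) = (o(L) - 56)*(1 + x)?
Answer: 11088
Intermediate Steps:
L = 6
o(y) = (-1 + y)²
w(l, x) = -31 - 31*x (w(l, x) = ((-1 + 6)² - 56)*(1 + x) = (5² - 56)*(1 + x) = (25 - 56)*(1 + x) = -31*(1 + x) = -31 - 31*x)
(w(184, g) - 14392) + 25201 = ((-31 - 31*(-10)) - 14392) + 25201 = ((-31 + 310) - 14392) + 25201 = (279 - 14392) + 25201 = -14113 + 25201 = 11088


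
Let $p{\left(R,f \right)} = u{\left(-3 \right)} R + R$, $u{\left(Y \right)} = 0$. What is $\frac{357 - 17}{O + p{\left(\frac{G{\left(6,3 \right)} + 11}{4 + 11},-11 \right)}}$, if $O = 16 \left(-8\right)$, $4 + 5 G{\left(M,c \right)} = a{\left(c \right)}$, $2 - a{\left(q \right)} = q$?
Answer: $- \frac{510}{191} \approx -2.6702$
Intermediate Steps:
$a{\left(q \right)} = 2 - q$
$G{\left(M,c \right)} = - \frac{2}{5} - \frac{c}{5}$ ($G{\left(M,c \right)} = - \frac{4}{5} + \frac{2 - c}{5} = - \frac{4}{5} - \left(- \frac{2}{5} + \frac{c}{5}\right) = - \frac{2}{5} - \frac{c}{5}$)
$O = -128$
$p{\left(R,f \right)} = R$ ($p{\left(R,f \right)} = 0 R + R = 0 + R = R$)
$\frac{357 - 17}{O + p{\left(\frac{G{\left(6,3 \right)} + 11}{4 + 11},-11 \right)}} = \frac{357 - 17}{-128 + \frac{\left(- \frac{2}{5} - \frac{3}{5}\right) + 11}{4 + 11}} = \frac{340}{-128 + \frac{\left(- \frac{2}{5} - \frac{3}{5}\right) + 11}{15}} = \frac{340}{-128 + \left(-1 + 11\right) \frac{1}{15}} = \frac{340}{-128 + 10 \cdot \frac{1}{15}} = \frac{340}{-128 + \frac{2}{3}} = \frac{340}{- \frac{382}{3}} = 340 \left(- \frac{3}{382}\right) = - \frac{510}{191}$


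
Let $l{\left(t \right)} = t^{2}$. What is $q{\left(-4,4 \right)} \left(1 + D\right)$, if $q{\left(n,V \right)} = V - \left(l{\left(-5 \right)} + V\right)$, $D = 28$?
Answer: $-725$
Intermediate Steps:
$q{\left(n,V \right)} = -25$ ($q{\left(n,V \right)} = V - \left(\left(-5\right)^{2} + V\right) = V - \left(25 + V\right) = -25$)
$q{\left(-4,4 \right)} \left(1 + D\right) = - 25 \left(1 + 28\right) = \left(-25\right) 29 = -725$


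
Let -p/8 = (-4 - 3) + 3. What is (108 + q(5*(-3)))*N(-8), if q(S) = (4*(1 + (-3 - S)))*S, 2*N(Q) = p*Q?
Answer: 86016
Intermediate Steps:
p = 32 (p = -8*((-4 - 3) + 3) = -8*(-7 + 3) = -8*(-4) = 32)
N(Q) = 16*Q (N(Q) = (32*Q)/2 = 16*Q)
q(S) = S*(-8 - 4*S) (q(S) = (4*(-2 - S))*S = (-8 - 4*S)*S = S*(-8 - 4*S))
(108 + q(5*(-3)))*N(-8) = (108 - 4*5*(-3)*(2 + 5*(-3)))*(16*(-8)) = (108 - 4*(-15)*(2 - 15))*(-128) = (108 - 4*(-15)*(-13))*(-128) = (108 - 780)*(-128) = -672*(-128) = 86016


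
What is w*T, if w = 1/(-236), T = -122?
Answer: 61/118 ≈ 0.51695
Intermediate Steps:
w = -1/236 ≈ -0.0042373
w*T = -1/236*(-122) = 61/118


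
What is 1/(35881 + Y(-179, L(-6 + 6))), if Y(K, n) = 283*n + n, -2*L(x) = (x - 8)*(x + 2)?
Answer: 1/38153 ≈ 2.6210e-5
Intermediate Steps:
L(x) = -(-8 + x)*(2 + x)/2 (L(x) = -(x - 8)*(x + 2)/2 = -(-8 + x)*(2 + x)/2)
Y(K, n) = 284*n
1/(35881 + Y(-179, L(-6 + 6))) = 1/(35881 + 284*(8 + 3*(-6 + 6) - (-6 + 6)²/2)) = 1/(35881 + 284*(8 + 3*0 - ½*0²)) = 1/(35881 + 284*(8 + 0 - ½*0)) = 1/(35881 + 284*(8 + 0 + 0)) = 1/(35881 + 284*8) = 1/(35881 + 2272) = 1/38153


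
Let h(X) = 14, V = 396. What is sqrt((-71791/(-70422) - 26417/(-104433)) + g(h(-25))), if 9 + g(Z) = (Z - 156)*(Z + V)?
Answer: I*sqrt(321330293213742860502)/74286674 ≈ 241.3*I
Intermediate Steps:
g(Z) = -9 + (-156 + Z)*(396 + Z) (g(Z) = -9 + (Z - 156)*(Z + 396) = -9 + (-156 + Z)*(396 + Z))
sqrt((-71791/(-70422) - 26417/(-104433)) + g(h(-25))) = sqrt((-71791/(-70422) - 26417/(-104433)) + (-61785 + 14**2 + 240*14)) = sqrt((-71791*(-1/70422) - 26417*(-1/104433)) + (-61785 + 196 + 3360)) = sqrt((71791/70422 + 26417/104433) - 58229) = sqrt(1039743053/817153414 - 58229) = sqrt(-47580986400753/817153414) = I*sqrt(321330293213742860502)/74286674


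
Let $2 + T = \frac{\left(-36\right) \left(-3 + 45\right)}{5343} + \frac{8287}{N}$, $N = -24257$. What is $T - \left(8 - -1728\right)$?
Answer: $- \frac{75111568821}{43201717} \approx -1738.6$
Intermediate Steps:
$T = - \frac{113388109}{43201717}$ ($T = -2 + \left(\frac{\left(-36\right) \left(-3 + 45\right)}{5343} + \frac{8287}{-24257}\right) = -2 + \left(\left(-36\right) 42 \cdot \frac{1}{5343} + 8287 \left(- \frac{1}{24257}\right)\right) = -2 - \frac{26984675}{43201717} = - \frac{113388109}{43201717} \approx -2.6246$)
$T - \left(8 - -1728\right) = - \frac{113388109}{43201717} - \left(8 - -1728\right) = - \frac{113388109}{43201717} - \left(8 + 1728\right) = - \frac{113388109}{43201717} - 1736 = - \frac{75111568821}{43201717}$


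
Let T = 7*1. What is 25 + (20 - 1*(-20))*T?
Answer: 305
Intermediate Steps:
T = 7
25 + (20 - 1*(-20))*T = 25 + (20 - 1*(-20))*7 = 25 + (20 + 20)*7 = 25 + 40*7 = 25 + 280 = 305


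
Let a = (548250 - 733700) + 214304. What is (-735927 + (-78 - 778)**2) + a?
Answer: 25663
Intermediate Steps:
a = 28854 (a = -185450 + 214304 = 28854)
(-735927 + (-78 - 778)**2) + a = (-735927 + (-78 - 778)**2) + 28854 = (-735927 + (-856)**2) + 28854 = (-735927 + 732736) + 28854 = -3191 + 28854 = 25663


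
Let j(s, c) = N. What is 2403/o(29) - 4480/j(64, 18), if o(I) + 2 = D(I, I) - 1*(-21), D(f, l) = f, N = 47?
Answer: -34033/752 ≈ -45.257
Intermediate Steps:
j(s, c) = 47
o(I) = 19 + I (o(I) = -2 + (I - 1*(-21)) = -2 + (I + 21) = -2 + (21 + I) = 19 + I)
2403/o(29) - 4480/j(64, 18) = 2403/(19 + 29) - 4480/47 = 2403/48 - 4480*1/47 = 2403*(1/48) - 4480/47 = 801/16 - 4480/47 = -34033/752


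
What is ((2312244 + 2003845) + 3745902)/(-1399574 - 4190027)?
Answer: -8061991/5589601 ≈ -1.4423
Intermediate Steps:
((2312244 + 2003845) + 3745902)/(-1399574 - 4190027) = (4316089 + 3745902)/(-5589601) = 8061991*(-1/5589601) = -8061991/5589601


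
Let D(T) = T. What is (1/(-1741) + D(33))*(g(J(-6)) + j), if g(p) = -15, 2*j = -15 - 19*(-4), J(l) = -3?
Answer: 890506/1741 ≈ 511.49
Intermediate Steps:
j = 61/2 (j = (-15 - 19*(-4))/2 = (-15 + 76)/2 = (½)*61 = 61/2 ≈ 30.500)
(1/(-1741) + D(33))*(g(J(-6)) + j) = (1/(-1741) + 33)*(-15 + 61/2) = (-1/1741 + 33)*(31/2) = (57452/1741)*(31/2) = 890506/1741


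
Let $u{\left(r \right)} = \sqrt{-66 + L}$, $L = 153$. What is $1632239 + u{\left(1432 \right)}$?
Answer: $1632239 + \sqrt{87} \approx 1.6322 \cdot 10^{6}$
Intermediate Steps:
$u{\left(r \right)} = \sqrt{87}$ ($u{\left(r \right)} = \sqrt{-66 + 153} = \sqrt{87}$)
$1632239 + u{\left(1432 \right)} = 1632239 + \sqrt{87}$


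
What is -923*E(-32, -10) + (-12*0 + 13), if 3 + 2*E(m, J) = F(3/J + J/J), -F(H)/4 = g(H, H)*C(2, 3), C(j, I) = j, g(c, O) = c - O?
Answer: 2795/2 ≈ 1397.5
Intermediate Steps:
F(H) = 0 (F(H) = -4*(H - H)*2 = -0*2 = -4*0 = 0)
E(m, J) = -3/2 (E(m, J) = -3/2 + (½)*0 = -3/2 + 0 = -3/2)
-923*E(-32, -10) + (-12*0 + 13) = -923*(-3/2) + (-12*0 + 13) = 2769/2 + (0 + 13) = 2769/2 + 13 = 2795/2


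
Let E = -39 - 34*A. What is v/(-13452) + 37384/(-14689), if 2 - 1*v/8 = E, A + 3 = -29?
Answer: -31654542/16466369 ≈ -1.9224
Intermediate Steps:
A = -32 (A = -3 - 29 = -32)
E = 1049 (E = -39 - 34*(-32) = -39 + 1088 = 1049)
v = -8376 (v = 16 - 8*1049 = 16 - 8392 = -8376)
v/(-13452) + 37384/(-14689) = -8376/(-13452) + 37384/(-14689) = -8376*(-1/13452) + 37384*(-1/14689) = 698/1121 - 37384/14689 = -31654542/16466369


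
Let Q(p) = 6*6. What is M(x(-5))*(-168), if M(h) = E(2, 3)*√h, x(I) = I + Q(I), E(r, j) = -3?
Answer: 504*√31 ≈ 2806.2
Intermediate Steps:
Q(p) = 36
x(I) = 36 + I (x(I) = I + 36 = 36 + I)
M(h) = -3*√h
M(x(-5))*(-168) = -3*√(36 - 5)*(-168) = -3*√31*(-168) = 504*√31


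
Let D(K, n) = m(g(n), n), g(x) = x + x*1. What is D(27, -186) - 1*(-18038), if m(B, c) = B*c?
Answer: 87230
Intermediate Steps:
g(x) = 2*x (g(x) = x + x = 2*x)
D(K, n) = 2*n² (D(K, n) = (2*n)*n = 2*n²)
D(27, -186) - 1*(-18038) = 2*(-186)² - 1*(-18038) = 2*34596 + 18038 = 69192 + 18038 = 87230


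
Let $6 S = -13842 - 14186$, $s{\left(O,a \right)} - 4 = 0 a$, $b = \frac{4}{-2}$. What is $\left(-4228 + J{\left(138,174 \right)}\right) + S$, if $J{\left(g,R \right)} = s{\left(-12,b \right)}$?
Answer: $- \frac{26686}{3} \approx -8895.3$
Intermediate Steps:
$b = -2$ ($b = 4 \left(- \frac{1}{2}\right) = -2$)
$s{\left(O,a \right)} = 4$ ($s{\left(O,a \right)} = 4 + 0 a = 4 + 0 = 4$)
$J{\left(g,R \right)} = 4$
$S = - \frac{14014}{3}$ ($S = \frac{-13842 - 14186}{6} = \frac{1}{6} \left(-28028\right) = - \frac{14014}{3} \approx -4671.3$)
$\left(-4228 + J{\left(138,174 \right)}\right) + S = \left(-4228 + 4\right) - \frac{14014}{3} = -4224 - \frac{14014}{3} = - \frac{26686}{3}$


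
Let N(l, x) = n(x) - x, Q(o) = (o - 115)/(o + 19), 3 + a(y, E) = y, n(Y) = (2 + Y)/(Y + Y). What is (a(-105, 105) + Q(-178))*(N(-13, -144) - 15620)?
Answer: 37614395767/22896 ≈ 1.6428e+6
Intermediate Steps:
n(Y) = (2 + Y)/(2*Y) (n(Y) = (2 + Y)/((2*Y)) = (2 + Y)*(1/(2*Y)) = (2 + Y)/(2*Y))
a(y, E) = -3 + y
Q(o) = (-115 + o)/(19 + o)
N(l, x) = -x + (2 + x)/(2*x) (N(l, x) = (2 + x)/(2*x) - x = -x + (2 + x)/(2*x))
(a(-105, 105) + Q(-178))*(N(-13, -144) - 15620) = ((-3 - 105) + (-115 - 178)/(19 - 178))*((½ + 1/(-144) - 1*(-144)) - 15620) = (-108 - 293/(-159))*((½ - 1/144 + 144) - 15620) = (-108 - 1/159*(-293))*(20807/144 - 15620) = (-108 + 293/159)*(-2228473/144) = -16879/159*(-2228473/144) = 37614395767/22896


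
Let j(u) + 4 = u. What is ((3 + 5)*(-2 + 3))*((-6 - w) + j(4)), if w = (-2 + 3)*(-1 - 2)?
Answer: -24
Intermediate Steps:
j(u) = -4 + u
w = -3 (w = 1*(-3) = -3)
((3 + 5)*(-2 + 3))*((-6 - w) + j(4)) = ((3 + 5)*(-2 + 3))*((-6 - 1*(-3)) + (-4 + 4)) = (8*1)*((-6 + 3) + 0) = 8*(-3 + 0) = 8*(-3) = -24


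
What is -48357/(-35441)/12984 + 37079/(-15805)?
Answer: -5687242918397/2424307581640 ≈ -2.3459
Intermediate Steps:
-48357/(-35441)/12984 + 37079/(-15805) = -48357*(-1/35441)*(1/12984) + 37079*(-1/15805) = (48357/35441)*(1/12984) - 37079/15805 = 16119/153388648 - 37079/15805 = -5687242918397/2424307581640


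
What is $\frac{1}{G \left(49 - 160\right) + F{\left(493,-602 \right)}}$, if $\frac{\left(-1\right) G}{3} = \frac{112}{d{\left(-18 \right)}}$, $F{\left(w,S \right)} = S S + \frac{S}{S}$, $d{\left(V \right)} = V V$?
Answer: $\frac{9}{3262681} \approx 2.7585 \cdot 10^{-6}$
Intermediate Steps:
$d{\left(V \right)} = V^{2}$
$F{\left(w,S \right)} = 1 + S^{2}$ ($F{\left(w,S \right)} = S^{2} + 1 = 1 + S^{2}$)
$G = - \frac{28}{27}$ ($G = - 3 \frac{112}{\left(-18\right)^{2}} = - 3 \cdot \frac{112}{324} = - 3 \cdot 112 \cdot \frac{1}{324} = \left(-3\right) \frac{28}{81} = - \frac{28}{27} \approx -1.037$)
$\frac{1}{G \left(49 - 160\right) + F{\left(493,-602 \right)}} = \frac{1}{- \frac{28 \left(49 - 160\right)}{27} + \left(1 + \left(-602\right)^{2}\right)} = \frac{1}{\left(- \frac{28}{27}\right) \left(-111\right) + \left(1 + 362404\right)} = \frac{1}{\frac{1036}{9} + 362405} = \frac{1}{\frac{3262681}{9}} = \frac{9}{3262681}$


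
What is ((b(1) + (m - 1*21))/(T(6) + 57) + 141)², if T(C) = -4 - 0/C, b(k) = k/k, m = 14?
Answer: 55756089/2809 ≈ 19849.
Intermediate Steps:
b(k) = 1
T(C) = -4 (T(C) = -4 - 1*0 = -4 + 0 = -4)
((b(1) + (m - 1*21))/(T(6) + 57) + 141)² = ((1 + (14 - 1*21))/(-4 + 57) + 141)² = ((1 + (14 - 21))/53 + 141)² = ((1 - 7)*(1/53) + 141)² = (-6*1/53 + 141)² = (-6/53 + 141)² = (7467/53)² = 55756089/2809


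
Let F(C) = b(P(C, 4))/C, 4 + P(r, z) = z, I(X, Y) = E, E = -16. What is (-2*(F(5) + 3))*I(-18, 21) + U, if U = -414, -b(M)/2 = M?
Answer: -318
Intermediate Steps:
I(X, Y) = -16
P(r, z) = -4 + z
b(M) = -2*M
F(C) = 0 (F(C) = (-2*(-4 + 4))/C = (-2*0)/C = 0/C = 0)
(-2*(F(5) + 3))*I(-18, 21) + U = -2*(0 + 3)*(-16) - 414 = -2*3*(-16) - 414 = -6*(-16) - 414 = 96 - 414 = -318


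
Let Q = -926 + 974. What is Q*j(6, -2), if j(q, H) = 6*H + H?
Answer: -672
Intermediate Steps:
j(q, H) = 7*H
Q = 48
Q*j(6, -2) = 48*(7*(-2)) = 48*(-14) = -672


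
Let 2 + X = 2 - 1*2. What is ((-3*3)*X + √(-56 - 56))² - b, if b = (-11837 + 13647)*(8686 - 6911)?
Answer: -3212538 + 144*I*√7 ≈ -3.2125e+6 + 380.99*I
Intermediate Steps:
X = -2 (X = -2 + (2 - 1*2) = -2 + (2 - 2) = -2 + 0 = -2)
b = 3212750 (b = 1810*1775 = 3212750)
((-3*3)*X + √(-56 - 56))² - b = (-3*3*(-2) + √(-56 - 56))² - 1*3212750 = (-9*(-2) + √(-112))² - 3212750 = (18 + 4*I*√7)² - 3212750 = -3212750 + (18 + 4*I*√7)²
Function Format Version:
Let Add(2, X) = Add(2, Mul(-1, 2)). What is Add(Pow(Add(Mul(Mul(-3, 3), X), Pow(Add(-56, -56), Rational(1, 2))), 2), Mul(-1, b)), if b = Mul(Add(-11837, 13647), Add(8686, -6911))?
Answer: Add(-3212538, Mul(144, I, Pow(7, Rational(1, 2)))) ≈ Add(-3.2125e+6, Mul(380.99, I))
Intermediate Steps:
X = -2 (X = Add(-2, Add(2, Mul(-1, 2))) = Add(-2, Add(2, -2)) = Add(-2, 0) = -2)
b = 3212750 (b = Mul(1810, 1775) = 3212750)
Add(Pow(Add(Mul(Mul(-3, 3), X), Pow(Add(-56, -56), Rational(1, 2))), 2), Mul(-1, b)) = Add(Pow(Add(Mul(Mul(-3, 3), -2), Pow(Add(-56, -56), Rational(1, 2))), 2), Mul(-1, 3212750)) = Add(Pow(Add(Mul(-9, -2), Pow(-112, Rational(1, 2))), 2), -3212750) = Add(Pow(Add(18, Mul(4, I, Pow(7, Rational(1, 2)))), 2), -3212750) = Add(-3212750, Pow(Add(18, Mul(4, I, Pow(7, Rational(1, 2)))), 2))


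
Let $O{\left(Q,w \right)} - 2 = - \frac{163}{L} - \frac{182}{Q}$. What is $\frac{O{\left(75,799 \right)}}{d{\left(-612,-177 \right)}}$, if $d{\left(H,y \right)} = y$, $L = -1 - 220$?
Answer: $- \frac{5153}{2933775} \approx -0.0017564$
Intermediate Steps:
$L = -221$
$O{\left(Q,w \right)} = \frac{605}{221} - \frac{182}{Q}$ ($O{\left(Q,w \right)} = 2 - \left(- \frac{163}{221} + \frac{182}{Q}\right) = 2 + \left(\frac{163}{221} - \frac{182}{Q}\right) = \frac{605}{221} - \frac{182}{Q}$)
$\frac{O{\left(75,799 \right)}}{d{\left(-612,-177 \right)}} = \frac{\frac{605}{221} - \frac{182}{75}}{-177} = \left(\frac{605}{221} - \frac{182}{75}\right) \left(- \frac{1}{177}\right) = \frac{5153}{16575} \left(- \frac{1}{177}\right) = - \frac{5153}{2933775}$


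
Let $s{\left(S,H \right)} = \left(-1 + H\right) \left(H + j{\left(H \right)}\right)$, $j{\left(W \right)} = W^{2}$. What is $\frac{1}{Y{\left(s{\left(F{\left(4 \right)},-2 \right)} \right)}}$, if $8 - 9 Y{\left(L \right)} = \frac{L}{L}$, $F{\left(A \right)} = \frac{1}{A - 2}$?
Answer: $\frac{9}{7} \approx 1.2857$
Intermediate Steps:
$F{\left(A \right)} = \frac{1}{-2 + A}$
$s{\left(S,H \right)} = \left(-1 + H\right) \left(H + H^{2}\right)$
$Y{\left(L \right)} = \frac{7}{9}$ ($Y{\left(L \right)} = \frac{8}{9} - \frac{L \frac{1}{L}}{9} = \frac{8}{9} - \frac{1}{9} = \frac{7}{9}$)
$\frac{1}{Y{\left(s{\left(F{\left(4 \right)},-2 \right)} \right)}} = \frac{1}{\frac{7}{9}} = \frac{9}{7}$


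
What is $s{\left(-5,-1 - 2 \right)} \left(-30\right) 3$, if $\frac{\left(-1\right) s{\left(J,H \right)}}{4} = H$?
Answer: $-1080$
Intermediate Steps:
$s{\left(J,H \right)} = - 4 H$
$s{\left(-5,-1 - 2 \right)} \left(-30\right) 3 = - 4 \left(-1 - 2\right) \left(-30\right) 3 = \left(-4\right) \left(-3\right) \left(-30\right) 3 = 12 \left(-30\right) 3 = \left(-360\right) 3 = -1080$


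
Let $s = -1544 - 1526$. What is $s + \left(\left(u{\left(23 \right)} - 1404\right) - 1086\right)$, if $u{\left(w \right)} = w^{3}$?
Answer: $6607$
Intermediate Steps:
$s = -3070$ ($s = -1544 - 1526 = -3070$)
$s + \left(\left(u{\left(23 \right)} - 1404\right) - 1086\right) = -3070 - \left(2490 - 12167\right) = -3070 + \left(\left(12167 - 1404\right) - 1086\right) = -3070 + \left(10763 - 1086\right) = -3070 + 9677 = 6607$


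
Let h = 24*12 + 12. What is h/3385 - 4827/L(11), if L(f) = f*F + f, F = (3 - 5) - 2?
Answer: 1089953/7447 ≈ 146.36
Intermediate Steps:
h = 300 (h = 288 + 12 = 300)
F = -4 (F = -2 - 2 = -4)
L(f) = -3*f (L(f) = f*(-4) + f = -4*f + f = -3*f)
h/3385 - 4827/L(11) = 300/3385 - 4827/((-3*11)) = 300*(1/3385) - 4827/(-33) = 60/677 - 4827*(-1/33) = 60/677 + 1609/11 = 1089953/7447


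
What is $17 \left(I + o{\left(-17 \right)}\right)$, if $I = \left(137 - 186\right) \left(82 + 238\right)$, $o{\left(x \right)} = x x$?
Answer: $-261647$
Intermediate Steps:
$o{\left(x \right)} = x^{2}$
$I = -15680$ ($I = \left(-49\right) 320 = -15680$)
$17 \left(I + o{\left(-17 \right)}\right) = 17 \left(-15680 + \left(-17\right)^{2}\right) = 17 \left(-15680 + 289\right) = 17 \left(-15391\right) = -261647$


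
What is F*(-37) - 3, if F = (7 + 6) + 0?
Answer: -484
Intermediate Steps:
F = 13 (F = 13 + 0 = 13)
F*(-37) - 3 = 13*(-37) - 3 = -481 - 3 = -484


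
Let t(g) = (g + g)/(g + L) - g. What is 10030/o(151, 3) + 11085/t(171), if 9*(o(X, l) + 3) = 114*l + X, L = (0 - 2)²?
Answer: 294412610/2297613 ≈ 128.14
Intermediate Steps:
L = 4 (L = (-2)² = 4)
o(X, l) = -3 + X/9 + 38*l/3 (o(X, l) = -3 + (114*l + X)/9 = -3 + (X + 114*l)/9 = -3 + (X/9 + 38*l/3) = -3 + X/9 + 38*l/3)
t(g) = -g + 2*g/(4 + g) (t(g) = (g + g)/(g + 4) - g = (2*g)/(4 + g) - g = 2*g/(4 + g) - g = -g + 2*g/(4 + g))
10030/o(151, 3) + 11085/t(171) = 10030/(-3 + (⅑)*151 + (38/3)*3) + 11085/((-1*171*(2 + 171)/(4 + 171))) = 10030/(-3 + 151/9 + 38) + 11085/((-1*171*173/175)) = 10030/(466/9) + 11085/((-1*171*1/175*173)) = 10030*(9/466) + 11085/(-29583/175) = 45135/233 + 11085*(-175/29583) = 45135/233 - 646625/9861 = 294412610/2297613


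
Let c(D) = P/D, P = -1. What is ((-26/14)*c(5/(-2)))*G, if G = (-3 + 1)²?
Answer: -104/35 ≈ -2.9714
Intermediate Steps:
G = 4 (G = (-2)² = 4)
c(D) = -1/D
((-26/14)*c(5/(-2)))*G = ((-26/14)*(-1/(5/(-2))))*4 = ((-26*1/14)*(-1/(5*(-½))))*4 = -(-13)/(7*(-5/2))*4 = -(-13)*(-2)/(7*5)*4 = -13/7*⅖*4 = -26/35*4 = -104/35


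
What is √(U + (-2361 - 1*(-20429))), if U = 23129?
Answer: √41197 ≈ 202.97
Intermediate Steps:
√(U + (-2361 - 1*(-20429))) = √(23129 + (-2361 - 1*(-20429))) = √(23129 + (-2361 + 20429)) = √(23129 + 18068) = √41197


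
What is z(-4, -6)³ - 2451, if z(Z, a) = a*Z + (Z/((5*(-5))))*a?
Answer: 152806101/15625 ≈ 9779.6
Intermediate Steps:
z(Z, a) = 24*Z*a/25 (z(Z, a) = Z*a + (Z/(-25))*a = Z*a + (Z*(-1/25))*a = Z*a + (-Z/25)*a = Z*a - Z*a/25 = 24*Z*a/25)
z(-4, -6)³ - 2451 = ((24/25)*(-4)*(-6))³ - 2451 = (576/25)³ - 2451 = 191102976/15625 - 2451 = 152806101/15625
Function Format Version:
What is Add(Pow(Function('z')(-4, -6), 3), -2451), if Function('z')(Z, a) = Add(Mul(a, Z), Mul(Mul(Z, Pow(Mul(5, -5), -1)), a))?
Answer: Rational(152806101, 15625) ≈ 9779.6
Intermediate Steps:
Function('z')(Z, a) = Mul(Rational(24, 25), Z, a) (Function('z')(Z, a) = Add(Mul(Z, a), Mul(Mul(Z, Pow(-25, -1)), a)) = Add(Mul(Z, a), Mul(Mul(Z, Rational(-1, 25)), a)) = Add(Mul(Z, a), Mul(Mul(Rational(-1, 25), Z), a)) = Add(Mul(Z, a), Mul(Rational(-1, 25), Z, a)) = Mul(Rational(24, 25), Z, a))
Add(Pow(Function('z')(-4, -6), 3), -2451) = Add(Pow(Mul(Rational(24, 25), -4, -6), 3), -2451) = Add(Pow(Rational(576, 25), 3), -2451) = Add(Rational(191102976, 15625), -2451) = Rational(152806101, 15625)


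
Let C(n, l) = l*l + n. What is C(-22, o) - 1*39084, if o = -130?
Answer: -22206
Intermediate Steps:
C(n, l) = n + l**2 (C(n, l) = l**2 + n = n + l**2)
C(-22, o) - 1*39084 = (-22 + (-130)**2) - 1*39084 = (-22 + 16900) - 39084 = 16878 - 39084 = -22206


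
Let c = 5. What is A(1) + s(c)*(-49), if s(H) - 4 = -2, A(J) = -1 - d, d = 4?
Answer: -103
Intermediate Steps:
A(J) = -5 (A(J) = -1 - 1*4 = -1 - 4 = -5)
s(H) = 2 (s(H) = 4 - 2 = 2)
A(1) + s(c)*(-49) = -5 + 2*(-49) = -5 - 98 = -103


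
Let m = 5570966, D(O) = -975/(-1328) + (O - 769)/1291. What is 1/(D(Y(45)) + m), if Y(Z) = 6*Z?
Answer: 1714448/9551132112821 ≈ 1.7950e-7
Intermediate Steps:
D(O) = 237493/1714448 + O/1291 (D(O) = -975*(-1/1328) + (-769 + O)*(1/1291) = 975/1328 + (-769/1291 + O/1291) = 237493/1714448 + O/1291)
1/(D(Y(45)) + m) = 1/((237493/1714448 + (6*45)/1291) + 5570966) = 1/((237493/1714448 + (1/1291)*270) + 5570966) = 1/((237493/1714448 + 270/1291) + 5570966) = 1/(596053/1714448 + 5570966) = 1/(9551132112821/1714448) = 1714448/9551132112821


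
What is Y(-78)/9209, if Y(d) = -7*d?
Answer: 546/9209 ≈ 0.059290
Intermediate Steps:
Y(-78)/9209 = -7*(-78)/9209 = 546*(1/9209) = 546/9209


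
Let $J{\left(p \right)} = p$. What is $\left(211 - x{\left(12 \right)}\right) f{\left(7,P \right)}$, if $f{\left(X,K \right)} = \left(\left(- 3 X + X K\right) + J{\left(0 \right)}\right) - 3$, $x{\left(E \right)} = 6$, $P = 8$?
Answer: $6560$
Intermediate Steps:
$f{\left(X,K \right)} = -3 - 3 X + K X$ ($f{\left(X,K \right)} = \left(\left(- 3 X + X K\right) + 0\right) - 3 = \left(\left(- 3 X + K X\right) + 0\right) - 3 = \left(- 3 X + K X\right) - 3 = -3 - 3 X + K X$)
$\left(211 - x{\left(12 \right)}\right) f{\left(7,P \right)} = \left(211 - 6\right) \left(-3 - 21 + 8 \cdot 7\right) = \left(211 - 6\right) \left(-3 - 21 + 56\right) = 205 \cdot 32 = 6560$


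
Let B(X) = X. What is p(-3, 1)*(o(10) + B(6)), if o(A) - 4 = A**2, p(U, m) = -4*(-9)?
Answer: 3960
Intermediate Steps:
p(U, m) = 36
o(A) = 4 + A**2
p(-3, 1)*(o(10) + B(6)) = 36*((4 + 10**2) + 6) = 36*((4 + 100) + 6) = 36*(104 + 6) = 36*110 = 3960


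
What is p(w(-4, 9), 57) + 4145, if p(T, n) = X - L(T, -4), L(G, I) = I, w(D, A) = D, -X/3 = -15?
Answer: 4194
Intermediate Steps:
X = 45 (X = -3*(-15) = 45)
p(T, n) = 49 (p(T, n) = 45 - 1*(-4) = 45 + 4 = 49)
p(w(-4, 9), 57) + 4145 = 49 + 4145 = 4194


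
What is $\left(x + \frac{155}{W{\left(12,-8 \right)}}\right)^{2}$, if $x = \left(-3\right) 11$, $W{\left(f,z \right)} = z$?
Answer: $\frac{175561}{64} \approx 2743.1$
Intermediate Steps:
$x = -33$
$\left(x + \frac{155}{W{\left(12,-8 \right)}}\right)^{2} = \left(-33 + \frac{155}{-8}\right)^{2} = \left(-33 + 155 \left(- \frac{1}{8}\right)\right)^{2} = \left(-33 - \frac{155}{8}\right)^{2} = \left(- \frac{419}{8}\right)^{2} = \frac{175561}{64}$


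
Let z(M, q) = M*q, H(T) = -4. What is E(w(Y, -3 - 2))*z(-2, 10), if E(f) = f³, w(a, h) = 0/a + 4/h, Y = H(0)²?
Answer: 256/25 ≈ 10.240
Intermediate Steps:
Y = 16 (Y = (-4)² = 16)
w(a, h) = 4/h (w(a, h) = 0 + 4/h = 4/h)
E(w(Y, -3 - 2))*z(-2, 10) = (4/(-3 - 2))³*(-2*10) = (4/(-5))³*(-20) = (4*(-⅕))³*(-20) = (-⅘)³*(-20) = -64/125*(-20) = 256/25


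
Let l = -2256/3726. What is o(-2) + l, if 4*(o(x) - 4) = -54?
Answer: -12551/1242 ≈ -10.105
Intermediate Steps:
l = -376/621 (l = -2256*1/3726 = -376/621 ≈ -0.60548)
o(x) = -19/2 (o(x) = 4 + (¼)*(-54) = 4 - 27/2 = -19/2)
o(-2) + l = -19/2 - 376/621 = -12551/1242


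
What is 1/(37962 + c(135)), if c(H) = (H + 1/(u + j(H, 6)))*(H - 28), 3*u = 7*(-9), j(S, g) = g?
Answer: 15/785998 ≈ 1.9084e-5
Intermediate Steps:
u = -21 (u = (7*(-9))/3 = (⅓)*(-63) = -21)
c(H) = (-28 + H)*(-1/15 + H) (c(H) = (H + 1/(-21 + 6))*(H - 28) = (H + 1/(-15))*(-28 + H) = (H - 1/15)*(-28 + H) = (-1/15 + H)*(-28 + H) = (-28 + H)*(-1/15 + H))
1/(37962 + c(135)) = 1/(37962 + (28/15 + 135² - 421/15*135)) = 1/(37962 + (28/15 + 18225 - 3789)) = 1/(37962 + 216568/15) = 1/(785998/15) = 15/785998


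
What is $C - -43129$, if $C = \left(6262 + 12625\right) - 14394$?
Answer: $47622$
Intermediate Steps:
$C = 4493$ ($C = 18887 - 14394 = 4493$)
$C - -43129 = 4493 - -43129 = 4493 + 43129 = 47622$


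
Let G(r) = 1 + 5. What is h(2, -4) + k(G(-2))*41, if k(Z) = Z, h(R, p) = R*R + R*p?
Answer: 242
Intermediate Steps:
G(r) = 6
h(R, p) = R² + R*p
h(2, -4) + k(G(-2))*41 = 2*(2 - 4) + 6*41 = 2*(-2) + 246 = -4 + 246 = 242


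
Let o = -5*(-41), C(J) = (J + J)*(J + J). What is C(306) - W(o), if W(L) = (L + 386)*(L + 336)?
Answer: 54813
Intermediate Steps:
C(J) = 4*J² (C(J) = (2*J)*(2*J) = 4*J²)
o = 205
W(L) = (336 + L)*(386 + L) (W(L) = (386 + L)*(336 + L) = (336 + L)*(386 + L))
C(306) - W(o) = 4*306² - (129696 + 205² + 722*205) = 4*93636 - (129696 + 42025 + 148010) = 374544 - 1*319731 = 374544 - 319731 = 54813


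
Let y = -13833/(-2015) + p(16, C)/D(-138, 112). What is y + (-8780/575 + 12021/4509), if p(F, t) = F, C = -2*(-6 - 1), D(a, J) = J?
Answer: -2728436749/487595745 ≈ -5.5957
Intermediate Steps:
C = 14 (C = -2*(-7) = 14)
y = 98846/14105 (y = -13833/(-2015) + 16/112 = -13833*(-1/2015) + 16*(1/112) = 13833/2015 + 1/7 = 98846/14105 ≈ 7.0079)
y + (-8780/575 + 12021/4509) = 98846/14105 + (-8780/575 + 12021/4509) = 98846/14105 + (-8780*1/575 + 12021*(1/4509)) = 98846/14105 + (-1756/115 + 4007/1503) = 98846/14105 - 2178463/172845 = -2728436749/487595745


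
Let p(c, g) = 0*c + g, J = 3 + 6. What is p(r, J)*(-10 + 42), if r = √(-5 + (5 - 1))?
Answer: 288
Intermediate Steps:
J = 9
r = I (r = √(-5 + 4) = √(-1) = I ≈ 1.0*I)
p(c, g) = g (p(c, g) = 0 + g = g)
p(r, J)*(-10 + 42) = 9*(-10 + 42) = 9*32 = 288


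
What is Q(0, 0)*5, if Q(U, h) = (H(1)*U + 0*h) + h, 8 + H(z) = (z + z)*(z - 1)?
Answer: 0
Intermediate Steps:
H(z) = -8 + 2*z*(-1 + z) (H(z) = -8 + (z + z)*(z - 1) = -8 + (2*z)*(-1 + z) = -8 + 2*z*(-1 + z))
Q(U, h) = h - 8*U (Q(U, h) = ((-8 - 2*1 + 2*1²)*U + 0*h) + h = ((-8 - 2 + 2*1)*U + 0) + h = ((-8 - 2 + 2)*U + 0) + h = (-8*U + 0) + h = -8*U + h = h - 8*U)
Q(0, 0)*5 = (0 - 8*0)*5 = (0 + 0)*5 = 0*5 = 0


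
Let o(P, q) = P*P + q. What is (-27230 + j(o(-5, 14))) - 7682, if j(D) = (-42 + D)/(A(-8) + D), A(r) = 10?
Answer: -1710691/49 ≈ -34912.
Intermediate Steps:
o(P, q) = q + P² (o(P, q) = P² + q = q + P²)
j(D) = (-42 + D)/(10 + D)
(-27230 + j(o(-5, 14))) - 7682 = (-27230 + (-42 + (14 + (-5)²))/(10 + (14 + (-5)²))) - 7682 = (-27230 + (-42 + (14 + 25))/(10 + (14 + 25))) - 7682 = (-27230 + (-42 + 39)/(10 + 39)) - 7682 = (-27230 - 3/49) - 7682 = -1334273/49 - 7682 = -1710691/49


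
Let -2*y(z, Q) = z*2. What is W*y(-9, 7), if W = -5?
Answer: -45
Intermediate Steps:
y(z, Q) = -z (y(z, Q) = -z*2/2 = -z)
W*y(-9, 7) = -(-5)*(-9) = -5*9 = -45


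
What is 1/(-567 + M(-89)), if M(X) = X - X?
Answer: -1/567 ≈ -0.0017637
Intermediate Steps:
M(X) = 0
1/(-567 + M(-89)) = 1/(-567 + 0) = 1/(-567) = -1/567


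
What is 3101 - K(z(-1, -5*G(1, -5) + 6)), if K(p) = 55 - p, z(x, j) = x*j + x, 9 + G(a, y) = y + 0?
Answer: 2969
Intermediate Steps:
G(a, y) = -9 + y (G(a, y) = -9 + (y + 0) = -9 + y)
z(x, j) = x + j*x (z(x, j) = j*x + x = x + j*x)
3101 - K(z(-1, -5*G(1, -5) + 6)) = 3101 - (55 - (-1)*(1 + (-5*(-9 - 5) + 6))) = 3101 - (55 - (-1)*(1 + (-5*(-14) + 6))) = 3101 - (55 - (-1)*(1 + (70 + 6))) = 3101 - (55 - (-1)*(1 + 76)) = 3101 - (55 - (-1)*77) = 3101 - (55 - 1*(-77)) = 3101 - (55 + 77) = 3101 - 1*132 = 3101 - 132 = 2969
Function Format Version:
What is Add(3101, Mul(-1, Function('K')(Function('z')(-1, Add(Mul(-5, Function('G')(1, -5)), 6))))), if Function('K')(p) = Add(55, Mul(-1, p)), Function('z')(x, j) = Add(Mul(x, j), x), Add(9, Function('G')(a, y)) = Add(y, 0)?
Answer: 2969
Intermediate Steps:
Function('G')(a, y) = Add(-9, y) (Function('G')(a, y) = Add(-9, Add(y, 0)) = Add(-9, y))
Function('z')(x, j) = Add(x, Mul(j, x)) (Function('z')(x, j) = Add(Mul(j, x), x) = Add(x, Mul(j, x)))
Add(3101, Mul(-1, Function('K')(Function('z')(-1, Add(Mul(-5, Function('G')(1, -5)), 6))))) = Add(3101, Mul(-1, Add(55, Mul(-1, Mul(-1, Add(1, Add(Mul(-5, Add(-9, -5)), 6))))))) = Add(3101, Mul(-1, Add(55, Mul(-1, Mul(-1, Add(1, Add(Mul(-5, -14), 6))))))) = Add(3101, Mul(-1, Add(55, Mul(-1, Mul(-1, Add(1, Add(70, 6))))))) = Add(3101, Mul(-1, Add(55, Mul(-1, Mul(-1, Add(1, 76)))))) = Add(3101, Mul(-1, Add(55, Mul(-1, Mul(-1, 77))))) = Add(3101, Mul(-1, Add(55, Mul(-1, -77)))) = Add(3101, Mul(-1, Add(55, 77))) = Add(3101, Mul(-1, 132)) = Add(3101, -132) = 2969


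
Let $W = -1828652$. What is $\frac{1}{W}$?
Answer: $- \frac{1}{1828652} \approx -5.4685 \cdot 10^{-7}$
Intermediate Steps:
$\frac{1}{W} = \frac{1}{-1828652} = - \frac{1}{1828652}$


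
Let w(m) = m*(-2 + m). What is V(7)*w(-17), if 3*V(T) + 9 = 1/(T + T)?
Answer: -40375/42 ≈ -961.31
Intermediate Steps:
V(T) = -3 + 1/(6*T) (V(T) = -3 + 1/(3*(T + T)) = -3 + 1/(3*((2*T))) = -3 + (1/(2*T))/3 = -3 + 1/(6*T))
V(7)*w(-17) = (-3 + (⅙)/7)*(-17*(-2 - 17)) = (-3 + (⅙)*(⅐))*(-17*(-19)) = (-3 + 1/42)*323 = -125/42*323 = -40375/42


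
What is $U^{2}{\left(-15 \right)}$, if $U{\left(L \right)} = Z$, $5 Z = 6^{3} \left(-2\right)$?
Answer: $\frac{186624}{25} \approx 7465.0$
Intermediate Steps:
$Z = - \frac{432}{5}$ ($Z = \frac{6^{3} \left(-2\right)}{5} = \frac{216 \left(-2\right)}{5} = \frac{1}{5} \left(-432\right) = - \frac{432}{5} \approx -86.4$)
$U{\left(L \right)} = - \frac{432}{5}$
$U^{2}{\left(-15 \right)} = \left(- \frac{432}{5}\right)^{2} = \frac{186624}{25}$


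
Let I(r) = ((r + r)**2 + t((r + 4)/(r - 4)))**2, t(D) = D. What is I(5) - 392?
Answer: 11489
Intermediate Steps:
I(r) = (4*r**2 + (4 + r)/(-4 + r))**2 (I(r) = ((r + r)**2 + (r + 4)/(r - 4))**2 = ((2*r)**2 + (4 + r)/(-4 + r))**2 = (4*r**2 + (4 + r)/(-4 + r))**2)
I(5) - 392 = (4 + 5 + 4*5**2*(-4 + 5))**2/(-4 + 5)**2 - 392 = (4 + 5 + 4*25*1)**2/1**2 - 392 = 1*(4 + 5 + 100)**2 - 392 = 1*109**2 - 392 = 1*11881 - 392 = 11881 - 392 = 11489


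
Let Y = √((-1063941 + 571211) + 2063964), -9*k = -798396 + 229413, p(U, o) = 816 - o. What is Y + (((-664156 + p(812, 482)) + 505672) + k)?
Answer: -284789/3 + 7*√32066 ≈ -93676.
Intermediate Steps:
k = 189661/3 (k = -(-798396 + 229413)/9 = -⅑*(-568983) = 189661/3 ≈ 63220.)
Y = 7*√32066 (Y = √(-492730 + 2063964) = √1571234 = 7*√32066 ≈ 1253.5)
Y + (((-664156 + p(812, 482)) + 505672) + k) = 7*√32066 + (((-664156 + (816 - 1*482)) + 505672) + 189661/3) = 7*√32066 + (((-664156 + (816 - 482)) + 505672) + 189661/3) = 7*√32066 + (((-664156 + 334) + 505672) + 189661/3) = 7*√32066 + ((-663822 + 505672) + 189661/3) = 7*√32066 + (-158150 + 189661/3) = 7*√32066 - 284789/3 = -284789/3 + 7*√32066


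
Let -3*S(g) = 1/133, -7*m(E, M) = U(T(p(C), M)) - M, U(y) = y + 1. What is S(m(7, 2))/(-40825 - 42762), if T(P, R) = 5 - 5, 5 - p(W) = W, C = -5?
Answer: 1/33351213 ≈ 2.9984e-8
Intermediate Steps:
p(W) = 5 - W
T(P, R) = 0
U(y) = 1 + y
m(E, M) = -⅐ + M/7 (m(E, M) = -((1 + 0) - M)/7 = -(1 - M)/7 = -⅐ + M/7)
S(g) = -1/399 (S(g) = -⅓/133 = -⅓*1/133 = -1/399)
S(m(7, 2))/(-40825 - 42762) = -1/(399*(-40825 - 42762)) = -1/399/(-83587) = -1/399*(-1/83587) = 1/33351213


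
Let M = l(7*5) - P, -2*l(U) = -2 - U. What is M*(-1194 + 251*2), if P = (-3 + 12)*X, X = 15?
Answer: 80618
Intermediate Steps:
l(U) = 1 + U/2 (l(U) = -(-2 - U)/2 = 1 + U/2)
P = 135 (P = (-3 + 12)*15 = 9*15 = 135)
M = -233/2 (M = (1 + (7*5)/2) - 1*135 = (1 + (½)*35) - 135 = (1 + 35/2) - 135 = 37/2 - 135 = -233/2 ≈ -116.50)
M*(-1194 + 251*2) = -233*(-1194 + 251*2)/2 = -233*(-1194 + 502)/2 = -233/2*(-692) = 80618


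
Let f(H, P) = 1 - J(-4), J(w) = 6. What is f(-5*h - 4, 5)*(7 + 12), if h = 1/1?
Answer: -95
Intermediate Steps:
h = 1
f(H, P) = -5 (f(H, P) = 1 - 1*6 = 1 - 6 = -5)
f(-5*h - 4, 5)*(7 + 12) = -5*(7 + 12) = -5*19 = -95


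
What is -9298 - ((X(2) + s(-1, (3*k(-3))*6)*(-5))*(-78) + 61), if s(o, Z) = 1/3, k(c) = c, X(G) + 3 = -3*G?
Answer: -10191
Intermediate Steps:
X(G) = -3 - 3*G
s(o, Z) = ⅓
-9298 - ((X(2) + s(-1, (3*k(-3))*6)*(-5))*(-78) + 61) = -9298 - (((-3 - 3*2) + (⅓)*(-5))*(-78) + 61) = -9298 - (((-3 - 6) - 5/3)*(-78) + 61) = -9298 - ((-9 - 5/3)*(-78) + 61) = -9298 - (-32/3*(-78) + 61) = -9298 - (832 + 61) = -9298 - 1*893 = -9298 - 893 = -10191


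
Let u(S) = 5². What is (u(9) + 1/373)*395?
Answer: 3683770/373 ≈ 9876.1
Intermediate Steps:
u(S) = 25
(u(9) + 1/373)*395 = (25 + 1/373)*395 = (9326/373)*395 = 3683770/373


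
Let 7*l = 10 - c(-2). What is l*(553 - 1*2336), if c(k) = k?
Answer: -21396/7 ≈ -3056.6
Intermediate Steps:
l = 12/7 (l = (10 - 1*(-2))/7 = (10 + 2)/7 = (1/7)*12 = 12/7 ≈ 1.7143)
l*(553 - 1*2336) = 12*(553 - 1*2336)/7 = 12*(553 - 2336)/7 = (12/7)*(-1783) = -21396/7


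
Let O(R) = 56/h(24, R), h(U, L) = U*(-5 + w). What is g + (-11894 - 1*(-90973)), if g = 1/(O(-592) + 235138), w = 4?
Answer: 55782880156/705407 ≈ 79079.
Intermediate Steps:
h(U, L) = -U (h(U, L) = U*(-5 + 4) = U*(-1) = -U)
O(R) = -7/3 (O(R) = 56/((-1*24)) = 56/(-24) = 56*(-1/24) = -7/3)
g = 3/705407 (g = 1/(-7/3 + 235138) = 1/(705407/3) = 3/705407 ≈ 4.2529e-6)
g + (-11894 - 1*(-90973)) = 3/705407 + (-11894 - 1*(-90973)) = 3/705407 + (-11894 + 90973) = 3/705407 + 79079 = 55782880156/705407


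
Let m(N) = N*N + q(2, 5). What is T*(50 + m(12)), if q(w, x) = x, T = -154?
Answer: -30646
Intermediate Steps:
m(N) = 5 + N² (m(N) = N*N + 5 = N² + 5 = 5 + N²)
T*(50 + m(12)) = -154*(50 + (5 + 12²)) = -154*(50 + (5 + 144)) = -154*(50 + 149) = -154*199 = -30646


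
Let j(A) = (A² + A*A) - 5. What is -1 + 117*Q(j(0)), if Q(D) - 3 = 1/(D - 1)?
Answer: 661/2 ≈ 330.50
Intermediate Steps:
j(A) = -5 + 2*A² (j(A) = (A² + A²) - 5 = 2*A² - 5 = -5 + 2*A²)
Q(D) = 3 + 1/(-1 + D) (Q(D) = 3 + 1/(D - 1) = 3 + 1/(-1 + D))
-1 + 117*Q(j(0)) = -1 + 117*((-2 + 3*(-5 + 2*0²))/(-1 + (-5 + 2*0²))) = -1 + 117*((-2 + 3*(-5 + 2*0))/(-1 + (-5 + 2*0))) = -1 + 117*((-2 + 3*(-5 + 0))/(-1 + (-5 + 0))) = -1 + 117*((-2 + 3*(-5))/(-1 - 5)) = -1 + 117*((-2 - 15)/(-6)) = -1 + 117*(-⅙*(-17)) = -1 + 117*(17/6) = -1 + 663/2 = 661/2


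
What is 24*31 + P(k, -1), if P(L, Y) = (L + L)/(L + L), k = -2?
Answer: 745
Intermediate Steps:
P(L, Y) = 1 (P(L, Y) = (2*L)/((2*L)) = (2*L)*(1/(2*L)) = 1)
24*31 + P(k, -1) = 24*31 + 1 = 744 + 1 = 745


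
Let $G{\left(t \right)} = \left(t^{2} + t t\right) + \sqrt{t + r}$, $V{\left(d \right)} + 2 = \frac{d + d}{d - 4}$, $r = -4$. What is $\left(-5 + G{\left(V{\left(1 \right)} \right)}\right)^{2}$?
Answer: $\frac{6349}{81} + \frac{332 i \sqrt{15}}{27} \approx 78.383 + 47.623 i$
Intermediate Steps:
$V{\left(d \right)} = -2 + \frac{2 d}{-4 + d}$ ($V{\left(d \right)} = -2 + \frac{d + d}{d - 4} = -2 + \frac{2 d}{-4 + d}$)
$G{\left(t \right)} = \sqrt{-4 + t} + 2 t^{2}$ ($G{\left(t \right)} = \left(t^{2} + t t\right) + \sqrt{t - 4} = \left(t^{2} + t^{2}\right) + \sqrt{-4 + t} = 2 t^{2} + \sqrt{-4 + t} = \sqrt{-4 + t} + 2 t^{2}$)
$\left(-5 + G{\left(V{\left(1 \right)} \right)}\right)^{2} = \left(-5 + \left(\sqrt{-4 + \frac{8}{-4 + 1}} + 2 \left(\frac{8}{-4 + 1}\right)^{2}\right)\right)^{2} = \left(-5 + \left(\sqrt{-4 + \frac{8}{-3}} + 2 \left(\frac{8}{-3}\right)^{2}\right)\right)^{2} = \left(-5 + \left(\sqrt{-4 + 8 \left(- \frac{1}{3}\right)} + 2 \left(8 \left(- \frac{1}{3}\right)\right)^{2}\right)\right)^{2} = \left(-5 + \left(\sqrt{-4 - \frac{8}{3}} + 2 \left(- \frac{8}{3}\right)^{2}\right)\right)^{2} = \left(-5 + \left(\sqrt{- \frac{20}{3}} + 2 \cdot \frac{64}{9}\right)\right)^{2} = \left(-5 + \left(\frac{2 i \sqrt{15}}{3} + \frac{128}{9}\right)\right)^{2} = \left(-5 + \left(\frac{128}{9} + \frac{2 i \sqrt{15}}{3}\right)\right)^{2} = \left(\frac{83}{9} + \frac{2 i \sqrt{15}}{3}\right)^{2}$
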